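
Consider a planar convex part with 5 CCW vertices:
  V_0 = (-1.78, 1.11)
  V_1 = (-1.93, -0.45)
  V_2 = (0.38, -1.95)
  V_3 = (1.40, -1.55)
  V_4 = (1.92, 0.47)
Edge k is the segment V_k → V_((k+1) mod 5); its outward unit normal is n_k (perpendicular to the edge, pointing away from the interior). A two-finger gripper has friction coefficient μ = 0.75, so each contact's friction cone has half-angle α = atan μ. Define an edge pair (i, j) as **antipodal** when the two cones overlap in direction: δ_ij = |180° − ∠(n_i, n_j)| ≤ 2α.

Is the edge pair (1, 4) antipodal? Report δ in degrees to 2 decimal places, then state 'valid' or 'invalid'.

α = atan 0.75 = 36.87°;  2α = 73.74°
edge 1: e_1 = (+2.31, -1.50);  n_1 = (-0.5446, -0.8387)
edge 4: e_4 = (-3.70, +0.64);  n_4 = (+0.1704, +0.9854)
∠(n_1, n_4) = 156.82°
δ = |180° − 156.82°| = 23.18°
23.18° ≤ 2α = 73.74°  →  valid

δ = 23.18°, valid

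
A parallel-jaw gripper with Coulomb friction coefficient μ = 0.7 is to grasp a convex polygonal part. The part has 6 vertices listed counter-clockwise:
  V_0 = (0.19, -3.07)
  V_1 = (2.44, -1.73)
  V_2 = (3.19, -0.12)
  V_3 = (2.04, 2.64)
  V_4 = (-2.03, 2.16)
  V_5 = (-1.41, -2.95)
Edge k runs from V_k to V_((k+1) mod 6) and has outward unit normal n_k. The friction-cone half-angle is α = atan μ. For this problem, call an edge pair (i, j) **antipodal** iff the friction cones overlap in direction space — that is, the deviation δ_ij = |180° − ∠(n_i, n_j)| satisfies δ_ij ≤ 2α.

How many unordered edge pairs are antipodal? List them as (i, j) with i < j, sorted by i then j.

count = 7; pairs: (0,3), (0,4), (1,3), (1,4), (2,4), (2,5), (3,5)

α = atan 0.7 = 34.99°;  2α = 69.98°
n_0 = (+0.5117, -0.8592)
n_1 = (+0.9065, -0.4223)
n_2 = (+0.9231, +0.3846)
n_3 = (-0.1171, +0.9931)
n_4 = (-0.9927, -0.1204)
n_5 = (-0.0748, -0.9972)
  (0,1): δ = 145.75°  ·
  (0,2): δ = 98.16°  ·
  (0,3): δ = 24.05°  ✓
  (0,4): δ = 66.14°  ✓
  (0,5): δ = 144.93°  ·
  (1,2): δ = 132.40°  ·
  (1,3): δ = 58.30°  ✓
  (1,4): δ = 31.90°  ✓
  (1,5): δ = 110.69°  ·
  (2,3): δ = 105.89°  ·
  (2,4): δ = 15.70°  ✓
  (2,5): δ = 63.09°  ✓
  (3,4): δ = 89.81°  ·
  (3,5): δ = 11.02°  ✓
  (4,5): δ = 101.21°  ·
antipodal pairs: 7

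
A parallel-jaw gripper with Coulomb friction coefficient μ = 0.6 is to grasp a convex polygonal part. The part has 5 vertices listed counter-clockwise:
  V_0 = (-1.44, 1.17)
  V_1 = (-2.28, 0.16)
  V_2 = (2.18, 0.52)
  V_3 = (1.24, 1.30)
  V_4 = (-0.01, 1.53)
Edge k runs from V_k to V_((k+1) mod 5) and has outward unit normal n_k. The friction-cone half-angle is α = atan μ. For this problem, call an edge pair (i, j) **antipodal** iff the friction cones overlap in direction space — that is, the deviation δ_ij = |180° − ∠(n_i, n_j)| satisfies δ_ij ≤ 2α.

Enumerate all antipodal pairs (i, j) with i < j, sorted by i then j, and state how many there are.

α = atan 0.6 = 30.96°;  2α = 61.93°
n_0 = (-0.7688, +0.6394)
n_1 = (+0.0805, -0.9968)
n_2 = (+0.6386, +0.7696)
n_3 = (+0.1810, +0.9835)
n_4 = (-0.2441, +0.9697)
  (0,1): δ = 45.64°  ✓
  (0,2): δ = 90.06°  ·
  (0,3): δ = 119.32°  ·
  (0,4): δ = 143.88°  ·
  (1,2): δ = 44.30°  ✓
  (1,3): δ = 15.04°  ✓
  (1,4): δ = 9.52°  ✓
  (2,3): δ = 150.74°  ·
  (2,4): δ = 126.18°  ·
  (3,4): δ = 155.44°  ·
antipodal pairs: 4

count = 4; pairs: (0,1), (1,2), (1,3), (1,4)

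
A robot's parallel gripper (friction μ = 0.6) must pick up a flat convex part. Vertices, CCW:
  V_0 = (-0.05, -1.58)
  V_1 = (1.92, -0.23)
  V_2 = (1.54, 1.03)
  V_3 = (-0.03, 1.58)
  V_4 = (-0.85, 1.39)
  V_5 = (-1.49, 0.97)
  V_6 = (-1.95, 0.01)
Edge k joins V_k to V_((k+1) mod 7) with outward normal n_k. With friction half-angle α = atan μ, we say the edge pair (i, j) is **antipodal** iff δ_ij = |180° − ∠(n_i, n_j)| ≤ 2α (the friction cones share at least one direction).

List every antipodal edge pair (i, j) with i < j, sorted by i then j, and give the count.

α = atan 0.6 = 30.96°;  2α = 61.93°
n_0 = (+0.5653, -0.8249)
n_1 = (+0.9574, +0.2887)
n_2 = (+0.3306, +0.9438)
n_3 = (-0.2257, +0.9742)
n_4 = (-0.5487, +0.8360)
n_5 = (-0.9018, +0.4321)
n_6 = (-0.6418, -0.7669)
  (0,1): δ = 107.64°  ·
  (0,2): δ = 53.73°  ✓
  (0,3): δ = 21.38°  ✓
  (0,4): δ = 1.15°  ✓
  (0,5): δ = 29.98°  ✓
  (0,6): δ = 105.65°  ·
  (1,2): δ = 126.09°  ·
  (1,3): δ = 93.74°  ·
  (1,4): δ = 73.51°  ·
  (1,5): δ = 42.38°  ✓
  (1,6): δ = 33.29°  ✓
  (2,3): δ = 147.65°  ·
  (2,4): δ = 127.42°  ·
  (2,5): δ = 96.30°  ·
  (2,6): δ = 20.62°  ✓
  (3,4): δ = 159.77°  ·
  (3,5): δ = 128.65°  ·
  (3,6): δ = 52.97°  ✓
  (4,5): δ = 148.88°  ·
  (4,6): δ = 73.20°  ·
  (5,6): δ = 104.32°  ·
antipodal pairs: 8

count = 8; pairs: (0,2), (0,3), (0,4), (0,5), (1,5), (1,6), (2,6), (3,6)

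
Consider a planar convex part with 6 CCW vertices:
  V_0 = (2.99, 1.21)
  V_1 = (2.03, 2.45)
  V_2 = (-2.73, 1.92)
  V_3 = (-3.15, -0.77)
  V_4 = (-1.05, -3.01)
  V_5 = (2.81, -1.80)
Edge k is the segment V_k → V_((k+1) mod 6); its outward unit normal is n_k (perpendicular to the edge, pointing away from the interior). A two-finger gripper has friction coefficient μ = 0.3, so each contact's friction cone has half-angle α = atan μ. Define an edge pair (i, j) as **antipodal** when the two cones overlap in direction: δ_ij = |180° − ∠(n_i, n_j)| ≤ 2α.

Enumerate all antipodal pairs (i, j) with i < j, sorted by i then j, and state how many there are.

count = 3; pairs: (0,3), (1,4), (2,5)

α = atan 0.3 = 16.70°;  2α = 33.40°
n_0 = (+0.7907, +0.6122)
n_1 = (-0.1107, +0.9939)
n_2 = (-0.9880, +0.1543)
n_3 = (-0.7295, -0.6839)
n_4 = (+0.2991, -0.9542)
n_5 = (+0.9982, -0.0597)
  (0,1): δ = 121.39°  ·
  (0,2): δ = 46.62°  ·
  (0,3): δ = 5.41°  ✓
  (0,4): δ = 69.66°  ·
  (0,5): δ = 138.83°  ·
  (1,2): δ = 105.23°  ·
  (1,3): δ = 53.20°  ·
  (1,4): δ = 11.05°  ✓
  (1,5): δ = 80.22°  ·
  (2,3): δ = 127.97°  ·
  (2,4): δ = 63.72°  ·
  (2,5): δ = 5.45°  ✓
  (3,4): δ = 115.75°  ·
  (3,5): δ = 46.57°  ·
  (4,5): δ = 110.83°  ·
antipodal pairs: 3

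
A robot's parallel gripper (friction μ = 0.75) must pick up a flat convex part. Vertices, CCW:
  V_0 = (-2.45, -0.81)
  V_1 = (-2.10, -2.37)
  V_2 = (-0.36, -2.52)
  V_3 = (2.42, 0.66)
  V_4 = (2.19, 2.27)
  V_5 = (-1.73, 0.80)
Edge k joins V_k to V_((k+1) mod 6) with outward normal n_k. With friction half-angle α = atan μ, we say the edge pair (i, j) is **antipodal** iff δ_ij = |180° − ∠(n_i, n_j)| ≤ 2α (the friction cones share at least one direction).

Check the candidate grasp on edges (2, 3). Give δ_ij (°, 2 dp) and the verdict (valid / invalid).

α = atan 0.75 = 36.87°;  2α = 73.74°
edge 2: e_2 = (+2.78, +3.18);  n_2 = (+0.7529, -0.6582)
edge 3: e_3 = (-0.23, +1.61);  n_3 = (+0.9899, +0.1414)
∠(n_2, n_3) = 49.29°
δ = |180° − 49.29°| = 130.71°
130.71° > 2α = 73.74°  →  invalid

δ = 130.71°, invalid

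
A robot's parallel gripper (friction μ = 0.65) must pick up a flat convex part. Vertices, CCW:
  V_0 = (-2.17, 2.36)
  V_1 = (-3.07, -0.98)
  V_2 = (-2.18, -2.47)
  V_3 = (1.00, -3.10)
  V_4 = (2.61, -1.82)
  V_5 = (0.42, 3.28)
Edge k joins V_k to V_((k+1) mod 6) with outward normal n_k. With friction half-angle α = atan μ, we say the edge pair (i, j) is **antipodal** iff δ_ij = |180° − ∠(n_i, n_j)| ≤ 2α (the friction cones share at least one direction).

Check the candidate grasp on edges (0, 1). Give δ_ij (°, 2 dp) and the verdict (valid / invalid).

δ = 134.07°, invalid

α = atan 0.65 = 33.02°;  2α = 66.05°
edge 0: e_0 = (-0.90, -3.34);  n_0 = (-0.9656, +0.2602)
edge 1: e_1 = (+0.89, -1.49);  n_1 = (-0.8585, -0.5128)
∠(n_0, n_1) = 45.93°
δ = |180° − 45.93°| = 134.07°
134.07° > 2α = 66.05°  →  invalid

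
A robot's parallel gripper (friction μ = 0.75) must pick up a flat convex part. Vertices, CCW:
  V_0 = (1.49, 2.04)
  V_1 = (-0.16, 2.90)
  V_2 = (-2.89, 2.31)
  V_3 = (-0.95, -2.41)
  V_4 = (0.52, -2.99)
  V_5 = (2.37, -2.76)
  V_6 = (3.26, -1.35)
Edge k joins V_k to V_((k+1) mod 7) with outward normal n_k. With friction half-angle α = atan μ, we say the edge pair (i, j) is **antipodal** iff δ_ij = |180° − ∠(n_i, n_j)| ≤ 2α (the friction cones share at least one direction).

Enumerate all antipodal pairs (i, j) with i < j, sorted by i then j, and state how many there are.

α = atan 0.75 = 36.87°;  2α = 73.74°
n_0 = (+0.4622, +0.8868)
n_1 = (-0.2112, +0.9774)
n_2 = (-0.9249, -0.3802)
n_3 = (-0.3670, -0.9302)
n_4 = (+0.1234, -0.9924)
n_5 = (+0.8456, -0.5338)
n_6 = (+0.8864, +0.4628)
  (0,1): δ = 140.28°  ·
  (0,2): δ = 40.13°  ✓
  (0,3): δ = 6.00°  ✓
  (0,4): δ = 34.62°  ✓
  (0,5): δ = 85.27°  ·
  (0,6): δ = 145.10°  ·
  (1,2): δ = 79.85°  ·
  (1,3): δ = 33.73°  ✓
  (1,4): δ = 5.11°  ✓
  (1,5): δ = 45.54°  ✓
  (1,6): δ = 105.38°  ·
  (2,3): δ = 133.88°  ·
  (2,4): δ = 105.26°  ·
  (2,5): δ = 54.60°  ✓
  (2,6): δ = 5.23°  ✓
  (3,4): δ = 151.38°  ·
  (3,5): δ = 100.73°  ·
  (3,6): δ = 40.90°  ✓
  (4,5): δ = 129.35°  ·
  (4,6): δ = 69.52°  ✓
  (5,6): δ = 120.17°  ·
antipodal pairs: 10

count = 10; pairs: (0,2), (0,3), (0,4), (1,3), (1,4), (1,5), (2,5), (2,6), (3,6), (4,6)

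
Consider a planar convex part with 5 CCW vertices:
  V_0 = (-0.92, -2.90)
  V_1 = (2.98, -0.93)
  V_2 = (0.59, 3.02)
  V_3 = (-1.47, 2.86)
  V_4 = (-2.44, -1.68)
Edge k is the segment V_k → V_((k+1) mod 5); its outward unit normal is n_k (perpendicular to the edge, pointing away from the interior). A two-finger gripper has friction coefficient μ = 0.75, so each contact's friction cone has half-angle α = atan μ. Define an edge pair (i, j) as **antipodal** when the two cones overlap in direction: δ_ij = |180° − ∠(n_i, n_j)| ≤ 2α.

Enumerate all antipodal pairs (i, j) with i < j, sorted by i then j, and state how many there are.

count = 5; pairs: (0,2), (0,3), (1,3), (1,4), (2,4)

α = atan 0.75 = 36.87°;  2α = 73.74°
n_0 = (+0.4509, -0.8926)
n_1 = (+0.8556, +0.5177)
n_2 = (-0.0774, +0.9970)
n_3 = (-0.9779, +0.2089)
n_4 = (-0.6259, -0.7799)
  (0,1): δ = 85.62°  ·
  (0,2): δ = 22.36°  ✓
  (0,3): δ = 51.14°  ✓
  (0,4): δ = 114.45°  ·
  (1,2): δ = 116.74°  ·
  (1,3): δ = 43.24°  ✓
  (1,4): δ = 20.07°  ✓
  (2,3): δ = 106.50°  ·
  (2,4): δ = 43.19°  ✓
  (3,4): δ = 116.69°  ·
antipodal pairs: 5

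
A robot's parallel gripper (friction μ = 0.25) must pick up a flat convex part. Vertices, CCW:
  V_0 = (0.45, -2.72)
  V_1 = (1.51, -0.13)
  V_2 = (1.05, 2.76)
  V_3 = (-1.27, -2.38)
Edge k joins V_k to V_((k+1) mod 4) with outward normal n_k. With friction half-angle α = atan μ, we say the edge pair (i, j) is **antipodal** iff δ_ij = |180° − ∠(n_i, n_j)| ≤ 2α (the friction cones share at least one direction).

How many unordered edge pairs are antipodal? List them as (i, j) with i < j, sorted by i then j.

count = 1; pairs: (0,2)

α = atan 0.25 = 14.04°;  2α = 28.07°
n_0 = (+0.9255, -0.3788)
n_1 = (+0.9876, +0.1572)
n_2 = (-0.9115, +0.4114)
n_3 = (-0.1939, -0.9810)
  (0,1): δ = 148.70°  ·
  (0,2): δ = 2.03°  ✓
  (0,3): δ = 101.08°  ·
  (1,2): δ = 33.34°  ·
  (1,3): δ = 69.77°  ·
  (2,3): δ = 76.89°  ·
antipodal pairs: 1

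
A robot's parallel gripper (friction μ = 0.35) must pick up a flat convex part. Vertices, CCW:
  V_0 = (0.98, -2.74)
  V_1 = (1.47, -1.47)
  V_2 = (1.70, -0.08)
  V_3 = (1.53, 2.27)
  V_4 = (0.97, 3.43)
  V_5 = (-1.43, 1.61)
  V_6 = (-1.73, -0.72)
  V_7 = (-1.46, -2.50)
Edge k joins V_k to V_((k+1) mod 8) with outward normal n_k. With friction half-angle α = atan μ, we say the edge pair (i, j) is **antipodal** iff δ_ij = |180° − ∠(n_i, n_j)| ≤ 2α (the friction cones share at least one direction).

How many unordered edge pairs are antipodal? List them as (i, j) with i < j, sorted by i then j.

count = 9; pairs: (0,4), (0,5), (0,6), (1,5), (1,6), (2,5), (2,6), (3,5), (3,6)

α = atan 0.35 = 19.29°;  2α = 38.58°
n_0 = (+0.9330, -0.3600)
n_1 = (+0.9866, -0.1632)
n_2 = (+0.9974, +0.0722)
n_3 = (+0.9006, +0.4347)
n_4 = (-0.6042, +0.7968)
n_5 = (-0.9918, +0.1277)
n_6 = (-0.9887, -0.1500)
n_7 = (-0.0979, -0.9952)
  (0,1): δ = 168.30°  ·
  (0,2): δ = 154.76°  ·
  (0,3): δ = 133.13°  ·
  (0,4): δ = 31.73°  ✓
  (0,5): δ = 13.76°  ✓
  (0,6): δ = 29.72°  ✓
  (0,7): δ = 105.48°  ·
  (1,2): δ = 166.47°  ·
  (1,3): δ = 144.84°  ·
  (1,4): δ = 43.43°  ·
  (1,5): δ = 2.06°  ✓
  (1,6): δ = 18.02°  ✓
  (1,7): δ = 93.78°  ·
  (2,3): δ = 158.37°  ·
  (2,4): δ = 56.96°  ·
  (2,5): δ = 11.47°  ✓
  (2,6): δ = 4.49°  ✓
  (2,7): δ = 80.24°  ·
  (3,4): δ = 78.60°  ·
  (3,5): δ = 33.11°  ✓
  (3,6): δ = 17.14°  ✓
  (3,7): δ = 58.61°  ·
  (4,5): δ = 134.51°  ·
  (4,6): δ = 118.55°  ·
  (4,7): δ = 42.79°  ·
  (5,6): δ = 164.04°  ·
  (5,7): δ = 88.28°  ·
  (6,7): δ = 104.24°  ·
antipodal pairs: 9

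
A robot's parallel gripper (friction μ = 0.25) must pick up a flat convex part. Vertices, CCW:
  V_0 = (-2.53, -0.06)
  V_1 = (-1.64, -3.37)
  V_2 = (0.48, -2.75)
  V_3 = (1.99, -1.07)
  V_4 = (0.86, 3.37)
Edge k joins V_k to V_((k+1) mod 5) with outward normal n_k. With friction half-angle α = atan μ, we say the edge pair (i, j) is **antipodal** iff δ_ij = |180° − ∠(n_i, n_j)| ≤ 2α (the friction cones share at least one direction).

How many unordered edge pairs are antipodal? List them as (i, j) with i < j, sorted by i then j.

count = 2; pairs: (0,3), (2,4)

α = atan 0.25 = 14.04°;  2α = 28.07°
n_0 = (-0.9657, -0.2597)
n_1 = (+0.2807, -0.9598)
n_2 = (+0.7437, -0.6685)
n_3 = (+0.9691, +0.2466)
n_4 = (-0.7112, +0.7029)
  (0,1): δ = 88.75°  ·
  (0,2): δ = 57.00°  ·
  (0,3): δ = 0.77°  ✓
  (0,4): δ = 120.29°  ·
  (1,2): δ = 148.25°  ·
  (1,3): δ = 92.02°  ·
  (1,4): δ = 29.03°  ·
  (2,3): δ = 123.77°  ·
  (2,4): δ = 2.71°  ✓
  (3,4): δ = 58.94°  ·
antipodal pairs: 2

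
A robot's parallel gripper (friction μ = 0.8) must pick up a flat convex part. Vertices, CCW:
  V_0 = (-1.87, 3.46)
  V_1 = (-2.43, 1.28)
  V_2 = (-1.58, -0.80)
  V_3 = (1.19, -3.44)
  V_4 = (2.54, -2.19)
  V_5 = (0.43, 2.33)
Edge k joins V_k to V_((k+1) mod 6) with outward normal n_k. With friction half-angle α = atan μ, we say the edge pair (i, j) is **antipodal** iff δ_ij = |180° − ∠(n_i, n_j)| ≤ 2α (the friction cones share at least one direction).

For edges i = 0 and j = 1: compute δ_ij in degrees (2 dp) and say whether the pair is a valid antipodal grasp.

α = atan 0.8 = 38.66°;  2α = 77.32°
edge 0: e_0 = (-0.56, -2.18);  n_0 = (-0.9686, +0.2488)
edge 1: e_1 = (+0.85, -2.08);  n_1 = (-0.9257, -0.3783)
∠(n_0, n_1) = 36.63°
δ = |180° − 36.63°| = 143.37°
143.37° > 2α = 77.32°  →  invalid

δ = 143.37°, invalid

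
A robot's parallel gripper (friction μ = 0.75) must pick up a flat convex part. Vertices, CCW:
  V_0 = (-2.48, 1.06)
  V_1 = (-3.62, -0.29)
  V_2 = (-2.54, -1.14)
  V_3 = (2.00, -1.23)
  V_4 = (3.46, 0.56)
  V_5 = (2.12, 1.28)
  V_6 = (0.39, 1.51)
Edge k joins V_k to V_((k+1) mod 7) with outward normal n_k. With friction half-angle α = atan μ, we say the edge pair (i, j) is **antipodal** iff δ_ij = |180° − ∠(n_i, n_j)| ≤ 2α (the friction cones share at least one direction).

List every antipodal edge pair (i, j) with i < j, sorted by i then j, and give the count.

α = atan 0.75 = 36.87°;  2α = 73.74°
n_0 = (-0.7640, +0.6452)
n_1 = (-0.6185, -0.7858)
n_2 = (-0.0198, -0.9998)
n_3 = (+0.7749, -0.6321)
n_4 = (+0.4733, +0.8809)
n_5 = (+0.1318, +0.9913)
n_6 = (-0.1549, +0.9879)
  (0,1): δ = 88.02°  ·
  (0,2): δ = 50.96°  ✓
  (0,3): δ = 0.98°  ✓
  (0,4): δ = 101.93°  ·
  (0,5): δ = 122.61°  ·
  (0,6): δ = 139.09°  ·
  (1,2): δ = 142.93°  ·
  (1,3): δ = 91.00°  ·
  (1,4): δ = 9.95°  ✓
  (1,5): δ = 30.63°  ✓
  (1,6): δ = 47.12°  ✓
  (2,3): δ = 128.07°  ·
  (2,4): δ = 27.11°  ✓
  (2,5): δ = 6.44°  ✓
  (2,6): δ = 10.05°  ✓
  (3,4): δ = 79.05°  ·
  (3,5): δ = 58.37°  ✓
  (3,6): δ = 41.89°  ✓
  (4,5): δ = 159.32°  ·
  (4,6): δ = 142.84°  ·
  (5,6): δ = 163.52°  ·
antipodal pairs: 10

count = 10; pairs: (0,2), (0,3), (1,4), (1,5), (1,6), (2,4), (2,5), (2,6), (3,5), (3,6)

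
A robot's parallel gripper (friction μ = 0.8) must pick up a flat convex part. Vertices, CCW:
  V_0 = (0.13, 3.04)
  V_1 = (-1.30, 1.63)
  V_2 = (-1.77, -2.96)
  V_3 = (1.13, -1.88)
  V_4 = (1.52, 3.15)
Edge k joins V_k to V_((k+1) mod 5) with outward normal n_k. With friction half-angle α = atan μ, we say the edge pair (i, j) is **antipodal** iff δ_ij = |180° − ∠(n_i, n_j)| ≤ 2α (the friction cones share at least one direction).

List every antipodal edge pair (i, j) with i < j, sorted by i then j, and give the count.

count = 5; pairs: (0,2), (0,3), (1,2), (1,3), (2,4)

α = atan 0.8 = 38.66°;  2α = 77.32°
n_0 = (-0.7021, +0.7121)
n_1 = (-0.9948, +0.1019)
n_2 = (+0.3490, -0.9371)
n_3 = (+0.9970, -0.0773)
n_4 = (-0.0789, +0.9969)
  (0,1): δ = 140.44°  ·
  (0,2): δ = 24.17°  ✓
  (0,3): δ = 40.97°  ✓
  (0,4): δ = 139.93°  ·
  (1,2): δ = 63.73°  ✓
  (1,3): δ = 1.41°  ✓
  (1,4): δ = 100.37°  ·
  (2,3): δ = 114.86°  ·
  (2,4): δ = 15.90°  ✓
  (3,4): δ = 81.04°  ·
antipodal pairs: 5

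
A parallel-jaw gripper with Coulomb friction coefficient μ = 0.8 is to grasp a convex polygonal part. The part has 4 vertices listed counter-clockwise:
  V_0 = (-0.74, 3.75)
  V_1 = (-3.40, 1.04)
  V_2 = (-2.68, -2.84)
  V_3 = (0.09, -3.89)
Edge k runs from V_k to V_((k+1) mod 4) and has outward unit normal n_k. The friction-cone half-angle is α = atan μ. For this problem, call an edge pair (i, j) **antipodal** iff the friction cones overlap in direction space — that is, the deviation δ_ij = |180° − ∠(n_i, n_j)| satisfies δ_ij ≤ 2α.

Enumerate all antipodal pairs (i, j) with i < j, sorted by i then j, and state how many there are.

count = 4; pairs: (0,2), (0,3), (1,3), (2,3)

α = atan 0.8 = 38.66°;  2α = 77.32°
n_0 = (-0.7137, +0.7005)
n_1 = (-0.9832, -0.1825)
n_2 = (-0.3545, -0.9351)
n_3 = (+0.9942, +0.1080)
  (0,1): δ = 125.02°  ·
  (0,2): δ = 66.29°  ✓
  (0,3): δ = 50.67°  ✓
  (1,2): δ = 121.27°  ·
  (1,3): δ = 4.31°  ✓
  (2,3): δ = 63.04°  ✓
antipodal pairs: 4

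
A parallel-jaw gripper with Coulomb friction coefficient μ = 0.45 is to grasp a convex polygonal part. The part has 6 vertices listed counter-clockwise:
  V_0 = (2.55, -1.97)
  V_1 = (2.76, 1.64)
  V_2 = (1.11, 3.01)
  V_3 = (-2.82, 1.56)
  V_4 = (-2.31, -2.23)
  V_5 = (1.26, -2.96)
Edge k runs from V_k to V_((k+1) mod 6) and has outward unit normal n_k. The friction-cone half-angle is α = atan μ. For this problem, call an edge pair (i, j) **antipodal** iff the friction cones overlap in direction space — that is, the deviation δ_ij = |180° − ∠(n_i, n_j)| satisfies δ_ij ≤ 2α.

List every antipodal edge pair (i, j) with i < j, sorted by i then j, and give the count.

α = atan 0.45 = 24.23°;  2α = 48.46°
n_0 = (+0.9983, -0.0581)
n_1 = (+0.6388, +0.7694)
n_2 = (-0.3461, +0.9382)
n_3 = (-0.9911, -0.1334)
n_4 = (-0.2003, -0.9797)
n_5 = (+0.6088, -0.7933)
  (0,1): δ = 126.37°  ·
  (0,2): δ = 66.42°  ·
  (0,3): δ = 10.99°  ✓
  (0,4): δ = 81.77°  ·
  (0,5): δ = 130.83°  ·
  (1,2): δ = 120.05°  ·
  (1,3): δ = 42.63°  ✓
  (1,4): δ = 28.15°  ✓
  (1,5): δ = 77.21°  ·
  (2,3): δ = 102.59°  ·
  (2,4): δ = 31.81°  ✓
  (2,5): δ = 17.25°  ✓
  (3,4): δ = 109.22°  ·
  (3,5): δ = 60.16°  ·
  (4,5): δ = 130.94°  ·
antipodal pairs: 5

count = 5; pairs: (0,3), (1,3), (1,4), (2,4), (2,5)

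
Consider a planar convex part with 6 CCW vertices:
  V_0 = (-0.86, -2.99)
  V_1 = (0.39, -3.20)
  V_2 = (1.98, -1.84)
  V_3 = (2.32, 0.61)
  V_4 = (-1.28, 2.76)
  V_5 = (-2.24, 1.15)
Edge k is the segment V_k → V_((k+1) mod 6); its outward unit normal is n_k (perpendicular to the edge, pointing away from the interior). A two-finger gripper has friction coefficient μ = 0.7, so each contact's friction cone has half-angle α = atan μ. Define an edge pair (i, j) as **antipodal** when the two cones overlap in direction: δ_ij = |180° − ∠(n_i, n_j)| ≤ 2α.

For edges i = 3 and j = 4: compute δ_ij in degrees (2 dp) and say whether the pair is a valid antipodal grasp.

α = atan 0.7 = 34.99°;  2α = 69.98°
edge 3: e_3 = (-3.60, +2.15);  n_3 = (+0.5127, +0.8585)
edge 4: e_4 = (-0.96, -1.61);  n_4 = (-0.8589, +0.5121)
∠(n_3, n_4) = 90.04°
δ = |180° − 90.04°| = 89.96°
89.96° > 2α = 69.98°  →  invalid

δ = 89.96°, invalid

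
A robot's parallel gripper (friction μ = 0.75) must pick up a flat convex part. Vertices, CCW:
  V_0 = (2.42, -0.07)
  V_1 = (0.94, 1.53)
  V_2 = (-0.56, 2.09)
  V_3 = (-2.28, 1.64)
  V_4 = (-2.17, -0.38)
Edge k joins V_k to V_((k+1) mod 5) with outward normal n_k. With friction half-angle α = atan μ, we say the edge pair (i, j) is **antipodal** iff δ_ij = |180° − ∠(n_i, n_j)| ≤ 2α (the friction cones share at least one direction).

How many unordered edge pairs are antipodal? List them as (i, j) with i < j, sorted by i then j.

α = atan 0.75 = 36.87°;  2α = 73.74°
n_0 = (+0.7341, +0.6790)
n_1 = (+0.3498, +0.9368)
n_2 = (-0.2531, +0.9674)
n_3 = (-0.9985, -0.0544)
n_4 = (+0.0674, -0.9977)
  (0,1): δ = 153.24°  ·
  (0,2): δ = 118.11°  ·
  (0,3): δ = 39.65°  ✓
  (0,4): δ = 51.09°  ✓
  (1,2): δ = 144.87°  ·
  (1,3): δ = 66.41°  ✓
  (1,4): δ = 24.34°  ✓
  (2,3): δ = 101.54°  ·
  (2,4): δ = 10.80°  ✓
  (3,4): δ = 89.25°  ·
antipodal pairs: 5

count = 5; pairs: (0,3), (0,4), (1,3), (1,4), (2,4)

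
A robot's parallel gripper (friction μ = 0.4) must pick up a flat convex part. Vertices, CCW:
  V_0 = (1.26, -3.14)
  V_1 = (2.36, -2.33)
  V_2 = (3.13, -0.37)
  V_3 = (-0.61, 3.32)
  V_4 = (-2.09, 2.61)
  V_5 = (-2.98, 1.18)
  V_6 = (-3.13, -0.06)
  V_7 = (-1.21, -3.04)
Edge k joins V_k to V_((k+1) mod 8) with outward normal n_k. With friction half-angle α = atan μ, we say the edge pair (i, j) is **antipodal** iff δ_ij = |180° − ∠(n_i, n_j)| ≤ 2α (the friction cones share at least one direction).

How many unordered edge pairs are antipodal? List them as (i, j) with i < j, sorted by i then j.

α = atan 0.4 = 21.80°;  2α = 43.60°
n_0 = (+0.5929, -0.8052)
n_1 = (+0.9308, -0.3657)
n_2 = (+0.7023, +0.7118)
n_3 = (-0.4325, +0.9016)
n_4 = (-0.8490, +0.5284)
n_5 = (-0.9928, +0.1201)
n_6 = (-0.8406, -0.5416)
n_7 = (-0.0405, -0.9992)
  (0,1): δ = 147.81°  ·
  (0,2): δ = 80.98°  ·
  (0,3): δ = 10.74°  ✓
  (0,4): δ = 21.74°  ✓
  (0,5): δ = 46.74°  ·
  (0,6): δ = 86.43°  ·
  (0,7): δ = 141.32°  ·
  (1,2): δ = 113.17°  ·
  (1,3): δ = 42.92°  ✓
  (1,4): δ = 10.45°  ✓
  (1,5): δ = 14.55°  ✓
  (1,6): δ = 54.24°  ·
  (1,7): δ = 109.13°  ·
  (2,3): δ = 109.76°  ·
  (2,4): δ = 77.28°  ·
  (2,5): δ = 52.28°  ·
  (2,6): δ = 12.59°  ✓
  (2,7): δ = 42.30°  ✓
  (3,4): δ = 147.53°  ·
  (3,5): δ = 122.53°  ·
  (3,6): δ = 82.83°  ·
  (3,7): δ = 27.95°  ✓
  (4,5): δ = 155.00°  ·
  (4,6): δ = 115.31°  ·
  (4,7): δ = 60.42°  ·
  (5,6): δ = 140.31°  ·
  (5,7): δ = 85.42°  ·
  (6,7): δ = 125.11°  ·
antipodal pairs: 8

count = 8; pairs: (0,3), (0,4), (1,3), (1,4), (1,5), (2,6), (2,7), (3,7)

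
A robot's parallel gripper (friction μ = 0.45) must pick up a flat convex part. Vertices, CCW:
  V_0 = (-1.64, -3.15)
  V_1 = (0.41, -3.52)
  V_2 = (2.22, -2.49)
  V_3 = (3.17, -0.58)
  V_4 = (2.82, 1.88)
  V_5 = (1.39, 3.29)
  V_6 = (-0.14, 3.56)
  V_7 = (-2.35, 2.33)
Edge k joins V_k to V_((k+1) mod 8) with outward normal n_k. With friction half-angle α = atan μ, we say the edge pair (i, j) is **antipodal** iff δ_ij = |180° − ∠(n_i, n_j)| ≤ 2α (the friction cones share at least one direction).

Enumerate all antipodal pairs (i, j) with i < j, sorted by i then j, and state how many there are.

α = atan 0.45 = 24.23°;  2α = 48.46°
n_0 = (-0.1776, -0.9841)
n_1 = (+0.4946, -0.8691)
n_2 = (+0.8954, -0.4453)
n_3 = (+0.9900, +0.1409)
n_4 = (+0.7021, +0.7121)
n_5 = (+0.1738, +0.9848)
n_6 = (-0.4863, +0.8738)
n_7 = (-0.9917, -0.1285)
  (0,1): δ = 140.13°  ·
  (0,2): δ = 106.21°  ·
  (0,3): δ = 71.67°  ·
  (0,4): δ = 34.37°  ✓
  (0,5): δ = 0.22°  ✓
  (0,6): δ = 39.33°  ✓
  (0,7): δ = 107.61°  ·
  (1,2): δ = 146.09°  ·
  (1,3): δ = 111.55°  ·
  (1,4): δ = 74.24°  ·
  (1,5): δ = 39.65°  ✓
  (1,6): δ = 0.54°  ✓
  (1,7): δ = 67.74°  ·
  (2,3): δ = 145.46°  ·
  (2,4): δ = 108.15°  ·
  (2,5): δ = 73.56°  ·
  (2,6): δ = 34.46°  ✓
  (2,7): δ = 33.83°  ✓
  (3,4): δ = 142.69°  ·
  (3,5): δ = 108.11°  ·
  (3,6): δ = 69.00°  ·
  (3,7): δ = 0.72°  ✓
  (4,5): δ = 145.41°  ·
  (4,6): δ = 106.30°  ·
  (4,7): δ = 38.02°  ✓
  (5,6): δ = 140.89°  ·
  (5,7): δ = 72.61°  ·
  (6,7): δ = 111.72°  ·
antipodal pairs: 9

count = 9; pairs: (0,4), (0,5), (0,6), (1,5), (1,6), (2,6), (2,7), (3,7), (4,7)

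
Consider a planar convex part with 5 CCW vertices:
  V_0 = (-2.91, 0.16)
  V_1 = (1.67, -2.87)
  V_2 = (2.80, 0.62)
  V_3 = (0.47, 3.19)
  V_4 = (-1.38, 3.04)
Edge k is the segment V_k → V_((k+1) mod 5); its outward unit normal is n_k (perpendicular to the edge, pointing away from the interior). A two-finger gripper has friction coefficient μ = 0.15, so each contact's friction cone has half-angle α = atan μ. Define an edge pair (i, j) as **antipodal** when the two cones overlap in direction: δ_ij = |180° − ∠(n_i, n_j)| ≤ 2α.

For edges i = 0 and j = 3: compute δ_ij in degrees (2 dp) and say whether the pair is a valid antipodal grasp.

δ = 38.12°, invalid

α = atan 0.15 = 8.53°;  2α = 17.06°
edge 0: e_0 = (+4.58, -3.03);  n_0 = (-0.5518, -0.8340)
edge 3: e_3 = (-1.85, -0.15);  n_3 = (-0.0808, +0.9967)
∠(n_0, n_3) = 141.88°
δ = |180° − 141.88°| = 38.12°
38.12° > 2α = 17.06°  →  invalid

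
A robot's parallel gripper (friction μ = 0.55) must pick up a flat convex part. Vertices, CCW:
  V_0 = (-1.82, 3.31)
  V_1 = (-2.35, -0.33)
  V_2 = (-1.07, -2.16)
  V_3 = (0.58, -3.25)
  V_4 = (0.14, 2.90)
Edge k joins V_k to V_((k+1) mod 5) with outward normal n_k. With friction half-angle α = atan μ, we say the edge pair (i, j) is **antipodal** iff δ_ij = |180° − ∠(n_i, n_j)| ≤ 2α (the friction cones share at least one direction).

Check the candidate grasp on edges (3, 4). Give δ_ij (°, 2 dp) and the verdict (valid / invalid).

δ = 105.91°, invalid

α = atan 0.55 = 28.81°;  2α = 57.62°
edge 3: e_3 = (-0.44, +6.15);  n_3 = (+0.9975, +0.0714)
edge 4: e_4 = (-1.96, +0.41);  n_4 = (+0.2048, +0.9788)
∠(n_3, n_4) = 74.09°
δ = |180° − 74.09°| = 105.91°
105.91° > 2α = 57.62°  →  invalid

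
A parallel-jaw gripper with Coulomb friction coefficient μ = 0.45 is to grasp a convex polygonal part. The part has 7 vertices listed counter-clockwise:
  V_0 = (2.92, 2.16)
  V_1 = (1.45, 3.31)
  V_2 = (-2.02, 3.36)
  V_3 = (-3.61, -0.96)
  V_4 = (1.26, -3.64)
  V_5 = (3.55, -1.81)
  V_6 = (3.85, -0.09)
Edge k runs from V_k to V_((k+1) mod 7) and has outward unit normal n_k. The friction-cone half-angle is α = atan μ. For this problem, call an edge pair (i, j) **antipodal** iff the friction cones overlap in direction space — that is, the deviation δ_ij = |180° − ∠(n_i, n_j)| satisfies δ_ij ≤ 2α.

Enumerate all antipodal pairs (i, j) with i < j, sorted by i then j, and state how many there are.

α = atan 0.45 = 24.23°;  2α = 48.46°
n_0 = (+0.6162, +0.7876)
n_1 = (+0.0144, +0.9999)
n_2 = (-0.9385, +0.3454)
n_3 = (-0.4821, -0.8761)
n_4 = (+0.6243, -0.7812)
n_5 = (+0.9851, -0.1718)
n_6 = (+0.9242, +0.3820)
  (0,1): δ = 142.79°  ·
  (0,2): δ = 72.17°  ·
  (0,3): δ = 9.21°  ✓
  (0,4): δ = 76.67°  ·
  (0,5): δ = 118.14°  ·
  (0,6): δ = 150.49°  ·
  (1,2): δ = 109.38°  ·
  (1,3): δ = 28.00°  ✓
  (1,4): δ = 39.45°  ✓
  (1,5): δ = 80.93°  ·
  (1,6): δ = 113.28°  ·
  (2,3): δ = 98.62°  ·
  (2,4): δ = 31.16°  ✓
  (2,5): δ = 10.31°  ✓
  (2,6): δ = 42.66°  ✓
  (3,4): δ = 112.55°  ·
  (3,5): δ = 71.07°  ·
  (3,6): δ = 38.72°  ✓
  (4,5): δ = 138.52°  ·
  (4,6): δ = 106.17°  ·
  (5,6): δ = 147.65°  ·
antipodal pairs: 7

count = 7; pairs: (0,3), (1,3), (1,4), (2,4), (2,5), (2,6), (3,6)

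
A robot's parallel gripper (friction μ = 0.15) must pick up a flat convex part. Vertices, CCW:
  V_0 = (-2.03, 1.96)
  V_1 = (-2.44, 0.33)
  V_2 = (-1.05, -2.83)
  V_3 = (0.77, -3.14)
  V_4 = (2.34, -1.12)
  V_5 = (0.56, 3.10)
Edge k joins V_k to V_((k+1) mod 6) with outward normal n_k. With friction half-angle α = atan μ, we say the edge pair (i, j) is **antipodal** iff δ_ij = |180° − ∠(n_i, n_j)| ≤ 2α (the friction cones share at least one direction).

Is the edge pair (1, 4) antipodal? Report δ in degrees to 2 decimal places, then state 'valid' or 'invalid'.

α = atan 0.15 = 8.53°;  2α = 17.06°
edge 1: e_1 = (+1.39, -3.16);  n_1 = (-0.9154, -0.4026)
edge 4: e_4 = (-1.78, +4.22);  n_4 = (+0.9214, +0.3886)
∠(n_1, n_4) = 179.13°
δ = |180° − 179.13°| = 0.87°
0.87° ≤ 2α = 17.06°  →  valid

δ = 0.87°, valid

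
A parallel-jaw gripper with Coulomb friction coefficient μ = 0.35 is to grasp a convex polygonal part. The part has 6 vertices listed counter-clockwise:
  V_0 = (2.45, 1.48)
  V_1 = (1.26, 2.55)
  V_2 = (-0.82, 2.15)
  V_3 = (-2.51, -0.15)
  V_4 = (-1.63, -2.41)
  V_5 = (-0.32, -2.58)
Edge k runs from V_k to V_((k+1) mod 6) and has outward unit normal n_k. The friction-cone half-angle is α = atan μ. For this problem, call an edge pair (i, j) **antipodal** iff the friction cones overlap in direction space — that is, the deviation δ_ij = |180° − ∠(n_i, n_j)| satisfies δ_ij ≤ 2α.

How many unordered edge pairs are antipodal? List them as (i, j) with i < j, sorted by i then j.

count = 4; pairs: (0,3), (0,4), (1,4), (2,5)

α = atan 0.35 = 19.29°;  2α = 38.58°
n_0 = (+0.6686, +0.7436)
n_1 = (-0.1888, +0.9820)
n_2 = (-0.8058, +0.5921)
n_3 = (-0.9318, -0.3628)
n_4 = (-0.1287, -0.9917)
n_5 = (+0.8261, -0.5636)
  (0,1): δ = 127.15°  ·
  (0,2): δ = 84.35°  ·
  (0,3): δ = 26.76°  ✓
  (0,4): δ = 34.57°  ✓
  (0,5): δ = 97.66°  ·
  (1,2): δ = 137.19°  ·
  (1,3): δ = 79.61°  ·
  (1,4): δ = 18.28°  ✓
  (1,5): δ = 44.81°  ·
  (2,3): δ = 122.42°  ·
  (2,4): δ = 61.09°  ·
  (2,5): δ = 2.00°  ✓
  (3,4): δ = 118.67°  ·
  (3,5): δ = 55.58°  ·
  (4,5): δ = 116.91°  ·
antipodal pairs: 4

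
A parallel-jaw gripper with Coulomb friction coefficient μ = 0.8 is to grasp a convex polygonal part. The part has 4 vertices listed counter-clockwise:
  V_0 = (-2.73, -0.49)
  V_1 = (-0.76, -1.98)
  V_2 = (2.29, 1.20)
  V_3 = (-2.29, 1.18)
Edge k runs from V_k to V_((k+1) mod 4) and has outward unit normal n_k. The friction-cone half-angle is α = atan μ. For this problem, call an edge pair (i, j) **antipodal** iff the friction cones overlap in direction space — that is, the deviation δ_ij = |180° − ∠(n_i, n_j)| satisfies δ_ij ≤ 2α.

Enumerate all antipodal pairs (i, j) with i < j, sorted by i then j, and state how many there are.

count = 3; pairs: (0,2), (1,2), (1,3)

α = atan 0.8 = 38.66°;  2α = 77.32°
n_0 = (-0.6032, -0.7976)
n_1 = (+0.7217, -0.6922)
n_2 = (-0.0044, +1.0000)
n_3 = (-0.9670, +0.2548)
  (0,1): δ = 96.70°  ·
  (0,2): δ = 37.35°  ✓
  (0,3): δ = 112.34°  ·
  (1,2): δ = 45.95°  ✓
  (1,3): δ = 29.04°  ✓
  (2,3): δ = 105.01°  ·
antipodal pairs: 3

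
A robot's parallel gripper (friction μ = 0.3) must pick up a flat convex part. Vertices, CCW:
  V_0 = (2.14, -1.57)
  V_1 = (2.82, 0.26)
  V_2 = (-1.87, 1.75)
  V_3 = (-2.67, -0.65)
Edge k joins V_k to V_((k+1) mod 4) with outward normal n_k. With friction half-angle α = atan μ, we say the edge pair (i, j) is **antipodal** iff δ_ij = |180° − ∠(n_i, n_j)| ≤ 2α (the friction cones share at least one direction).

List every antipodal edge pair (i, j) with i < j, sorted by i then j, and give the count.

count = 2; pairs: (0,2), (1,3)

α = atan 0.3 = 16.70°;  2α = 33.40°
n_0 = (+0.9374, -0.3483)
n_1 = (+0.3028, +0.9531)
n_2 = (-0.9487, +0.3162)
n_3 = (-0.1879, -0.9822)
  (0,1): δ = 87.24°  ·
  (0,2): δ = 1.95°  ✓
  (0,3): δ = 99.56°  ·
  (1,2): δ = 90.81°  ·
  (1,3): δ = 6.80°  ✓
  (2,3): δ = 82.39°  ·
antipodal pairs: 2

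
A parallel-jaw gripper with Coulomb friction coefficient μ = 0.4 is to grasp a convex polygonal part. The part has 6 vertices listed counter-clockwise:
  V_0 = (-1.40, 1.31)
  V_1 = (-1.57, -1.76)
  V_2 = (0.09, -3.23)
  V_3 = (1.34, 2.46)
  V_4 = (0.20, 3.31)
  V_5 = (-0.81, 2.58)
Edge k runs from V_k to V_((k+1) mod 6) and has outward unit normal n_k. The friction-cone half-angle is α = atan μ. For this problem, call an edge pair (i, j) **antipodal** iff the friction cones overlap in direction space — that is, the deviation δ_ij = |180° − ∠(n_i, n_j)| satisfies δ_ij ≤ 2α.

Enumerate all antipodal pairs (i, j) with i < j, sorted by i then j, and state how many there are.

count = 4; pairs: (0,2), (1,3), (2,4), (2,5)

α = atan 0.4 = 21.80°;  2α = 43.60°
n_0 = (-0.9985, +0.0553)
n_1 = (-0.6630, -0.7487)
n_2 = (+0.9767, -0.2146)
n_3 = (+0.5977, +0.8017)
n_4 = (-0.5858, +0.8105)
n_5 = (-0.9069, +0.4213)
  (0,1): δ = 128.36°  ·
  (0,2): δ = 9.22°  ✓
  (0,3): δ = 56.46°  ·
  (0,4): δ = 129.03°  ·
  (0,5): δ = 158.25°  ·
  (1,2): δ = 60.86°  ·
  (1,3): δ = 4.82°  ✓
  (1,4): δ = 77.38°  ·
  (1,5): δ = 106.61°  ·
  (2,3): δ = 114.32°  ·
  (2,4): δ = 41.75°  ✓
  (2,5): δ = 12.53°  ✓
  (3,4): δ = 107.43°  ·
  (3,5): δ = 78.21°  ·
  (4,5): δ = 150.78°  ·
antipodal pairs: 4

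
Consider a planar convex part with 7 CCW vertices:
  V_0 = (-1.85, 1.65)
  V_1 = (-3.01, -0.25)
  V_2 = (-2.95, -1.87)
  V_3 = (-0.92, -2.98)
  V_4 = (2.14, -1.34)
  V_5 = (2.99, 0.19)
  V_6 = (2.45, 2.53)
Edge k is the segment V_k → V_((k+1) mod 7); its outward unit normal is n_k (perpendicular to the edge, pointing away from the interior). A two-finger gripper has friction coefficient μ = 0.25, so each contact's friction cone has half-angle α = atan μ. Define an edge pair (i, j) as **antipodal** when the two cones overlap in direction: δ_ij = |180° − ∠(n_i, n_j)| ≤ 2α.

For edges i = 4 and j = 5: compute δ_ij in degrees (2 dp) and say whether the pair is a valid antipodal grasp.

α = atan 0.25 = 14.04°;  2α = 28.07°
edge 4: e_4 = (+0.85, +1.53);  n_4 = (+0.8742, -0.4856)
edge 5: e_5 = (-0.54, +2.34);  n_5 = (+0.9744, +0.2249)
∠(n_4, n_5) = 42.05°
δ = |180° − 42.05°| = 137.95°
137.95° > 2α = 28.07°  →  invalid

δ = 137.95°, invalid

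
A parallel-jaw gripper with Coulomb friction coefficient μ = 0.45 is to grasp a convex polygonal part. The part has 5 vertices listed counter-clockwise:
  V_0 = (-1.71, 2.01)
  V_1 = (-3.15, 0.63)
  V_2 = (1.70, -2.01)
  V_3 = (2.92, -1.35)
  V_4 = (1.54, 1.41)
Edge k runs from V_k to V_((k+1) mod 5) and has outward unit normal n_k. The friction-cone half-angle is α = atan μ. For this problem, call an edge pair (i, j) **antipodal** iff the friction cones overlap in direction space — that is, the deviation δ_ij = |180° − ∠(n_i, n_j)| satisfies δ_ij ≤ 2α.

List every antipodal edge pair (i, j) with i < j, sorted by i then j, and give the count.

α = atan 0.45 = 24.23°;  2α = 48.46°
n_0 = (-0.6919, +0.7220)
n_1 = (-0.4781, -0.8783)
n_2 = (+0.4758, -0.8795)
n_3 = (+0.8944, +0.4472)
n_4 = (+0.1815, +0.9834)
  (0,1): δ = 72.34°  ·
  (0,2): δ = 15.37°  ✓
  (0,3): δ = 72.78°  ·
  (0,4): δ = 125.76°  ·
  (1,2): δ = 123.03°  ·
  (1,3): δ = 34.87°  ✓
  (1,4): δ = 18.10°  ✓
  (2,3): δ = 91.85°  ·
  (2,4): δ = 38.87°  ✓
  (3,4): δ = 127.02°  ·
antipodal pairs: 4

count = 4; pairs: (0,2), (1,3), (1,4), (2,4)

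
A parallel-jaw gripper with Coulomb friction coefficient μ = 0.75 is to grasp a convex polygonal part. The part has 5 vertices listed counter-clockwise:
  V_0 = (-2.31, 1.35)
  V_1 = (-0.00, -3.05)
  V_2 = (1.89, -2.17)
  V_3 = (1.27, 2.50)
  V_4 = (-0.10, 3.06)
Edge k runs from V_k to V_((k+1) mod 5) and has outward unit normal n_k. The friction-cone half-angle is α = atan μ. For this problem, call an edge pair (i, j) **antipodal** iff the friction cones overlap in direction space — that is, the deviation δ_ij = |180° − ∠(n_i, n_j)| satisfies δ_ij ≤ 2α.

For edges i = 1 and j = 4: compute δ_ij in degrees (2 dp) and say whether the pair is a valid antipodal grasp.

α = atan 0.75 = 36.87°;  2α = 73.74°
edge 1: e_1 = (+1.89, +0.88);  n_1 = (+0.4221, -0.9066)
edge 4: e_4 = (-2.21, -1.71);  n_4 = (-0.6120, +0.7909)
∠(n_1, n_4) = 167.24°
δ = |180° − 167.24°| = 12.76°
12.76° ≤ 2α = 73.74°  →  valid

δ = 12.76°, valid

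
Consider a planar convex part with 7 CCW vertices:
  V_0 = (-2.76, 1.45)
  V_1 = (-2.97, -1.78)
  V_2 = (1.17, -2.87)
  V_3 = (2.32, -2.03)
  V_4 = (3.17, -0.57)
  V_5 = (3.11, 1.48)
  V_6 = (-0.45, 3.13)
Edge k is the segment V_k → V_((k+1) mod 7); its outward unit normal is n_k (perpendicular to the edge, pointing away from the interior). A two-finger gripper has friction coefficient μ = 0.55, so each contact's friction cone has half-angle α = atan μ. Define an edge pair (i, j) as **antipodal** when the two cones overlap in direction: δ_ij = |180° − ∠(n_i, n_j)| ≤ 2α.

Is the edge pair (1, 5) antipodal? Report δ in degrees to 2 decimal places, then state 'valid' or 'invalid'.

α = atan 0.55 = 28.81°;  2α = 57.62°
edge 1: e_1 = (+4.14, -1.09);  n_1 = (-0.2546, -0.9670)
edge 5: e_5 = (-3.56, +1.65);  n_5 = (+0.4205, +0.9073)
∠(n_1, n_5) = 169.88°
δ = |180° − 169.88°| = 10.12°
10.12° ≤ 2α = 57.62°  →  valid

δ = 10.12°, valid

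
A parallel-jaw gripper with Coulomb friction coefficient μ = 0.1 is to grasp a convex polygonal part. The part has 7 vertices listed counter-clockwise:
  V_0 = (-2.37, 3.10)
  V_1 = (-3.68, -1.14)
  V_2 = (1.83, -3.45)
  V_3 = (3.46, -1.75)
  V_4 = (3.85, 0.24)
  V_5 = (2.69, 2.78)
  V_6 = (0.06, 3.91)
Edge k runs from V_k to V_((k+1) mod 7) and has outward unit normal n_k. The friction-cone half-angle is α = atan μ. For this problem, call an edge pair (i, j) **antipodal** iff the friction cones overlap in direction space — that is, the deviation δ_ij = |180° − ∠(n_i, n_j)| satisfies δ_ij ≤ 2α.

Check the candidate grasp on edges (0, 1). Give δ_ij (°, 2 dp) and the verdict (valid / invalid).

α = atan 0.1 = 5.71°;  2α = 11.42°
edge 0: e_0 = (-1.31, -4.24);  n_0 = (-0.9554, +0.2952)
edge 1: e_1 = (+5.51, -2.31);  n_1 = (-0.3866, -0.9222)
∠(n_0, n_1) = 84.42°
δ = |180° − 84.42°| = 95.58°
95.58° > 2α = 11.42°  →  invalid

δ = 95.58°, invalid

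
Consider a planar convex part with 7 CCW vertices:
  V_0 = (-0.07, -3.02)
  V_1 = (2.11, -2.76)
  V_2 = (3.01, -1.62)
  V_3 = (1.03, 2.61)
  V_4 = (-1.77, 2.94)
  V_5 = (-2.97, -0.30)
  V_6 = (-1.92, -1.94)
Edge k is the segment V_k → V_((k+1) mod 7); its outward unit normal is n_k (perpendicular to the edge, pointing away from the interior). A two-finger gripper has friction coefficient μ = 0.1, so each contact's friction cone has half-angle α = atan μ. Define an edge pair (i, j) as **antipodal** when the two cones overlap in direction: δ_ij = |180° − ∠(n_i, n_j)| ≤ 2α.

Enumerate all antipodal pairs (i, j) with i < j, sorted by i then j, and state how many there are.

α = atan 0.1 = 5.71°;  2α = 11.42°
n_0 = (+0.1184, -0.9930)
n_1 = (+0.7849, -0.6196)
n_2 = (+0.9057, +0.4239)
n_3 = (+0.1170, +0.9931)
n_4 = (-0.9377, +0.3473)
n_5 = (-0.8422, -0.5392)
n_6 = (-0.5042, -0.8636)
  (0,1): δ = 135.09°  ·
  (0,2): δ = 71.72°  ·
  (0,3): δ = 13.52°  ·
  (0,4): δ = 62.88°  ·
  (0,5): δ = 115.83°  ·
  (0,6): δ = 142.92°  ·
  (1,2): δ = 116.63°  ·
  (1,3): δ = 58.43°  ·
  (1,4): δ = 17.97°  ·
  (1,5): δ = 70.92°  ·
  (1,6): δ = 98.01°  ·
  (2,3): δ = 121.81°  ·
  (2,4): δ = 45.41°  ·
  (2,5): δ = 7.55°  ✓
  (2,6): δ = 34.64°  ·
  (3,4): δ = 103.60°  ·
  (3,5): δ = 50.65°  ·
  (3,6): δ = 23.55°  ·
  (4,5): δ = 127.05°  ·
  (4,6): δ = 99.95°  ·
  (5,6): δ = 152.90°  ·
antipodal pairs: 1

count = 1; pairs: (2,5)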